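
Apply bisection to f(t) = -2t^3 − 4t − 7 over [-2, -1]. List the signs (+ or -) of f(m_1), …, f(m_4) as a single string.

m = -1.5, f(m) = 5.75 (+); new bracket [-1.5, -1]
m = -1.25, f(m) = 1.90625 (+); new bracket [-1.25, -1]
m = -1.125, f(m) = 0.347656 (+); new bracket [-1.125, -1]
m = -1.0625, f(m) = -0.3511 (−); new bracket [-1.125, -1.0625]

+++-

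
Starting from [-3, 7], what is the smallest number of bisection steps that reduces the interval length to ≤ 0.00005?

Width after n steps is 10/2^n. Need 2^n ≥ 10/0.00005 = 200000.
2^17 = 131072 < 200000 ≤ 2^18 = 262144, so n = 18.

18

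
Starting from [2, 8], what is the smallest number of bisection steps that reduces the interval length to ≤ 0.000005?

Width after n steps is 6/2^n. Need 2^n ≥ 6/0.000005 = 1200000.
2^20 = 1048576 < 1200000 ≤ 2^21 = 2097152, so n = 21.

21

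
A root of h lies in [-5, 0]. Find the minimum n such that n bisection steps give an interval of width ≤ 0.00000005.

Width after n steps is 5/2^n. Need 2^n ≥ 5/0.00000005 = 100000000.
2^26 = 67108864 < 100000000 ≤ 2^27 = 134217728, so n = 27.

27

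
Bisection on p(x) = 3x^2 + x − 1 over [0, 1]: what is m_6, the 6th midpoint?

p(0.5) = 0.25 > 0, so the root lies in [0, 0.5]
p(0.25) = -0.5625 < 0, so the root lies in [0.25, 0.5]
p(0.375) = -0.203125 < 0, so the root lies in [0.375, 0.5]
p(0.4375) = 0.0117 > 0, so the root lies in [0.375, 0.4375]
p(0.40625) = -0.0986 < 0, so the root lies in [0.40625, 0.4375]
p(0.421875) = -0.0442 < 0, so the root lies in [0.421875, 0.4375]

0.421875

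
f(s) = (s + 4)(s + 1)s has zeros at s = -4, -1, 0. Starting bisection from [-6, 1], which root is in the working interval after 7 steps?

s = -2.5 gives f = 5.625, positive; keep [-6, -2.5]
s = -4.25 gives f = -3.453125, negative; keep [-4.25, -2.5]
s = -3.375 gives f = 5.009766, positive; keep [-4.25, -3.375]
s = -3.8125 gives f = 2.0105, positive; keep [-4.25, -3.8125]
s = -4.03125 gives f = -0.3819, negative; keep [-4.03125, -3.8125]
s = -3.921875 gives f = 0.8953, positive; keep [-4.03125, -3.921875]
s = -3.9765625 gives f = 0.2774, positive; keep [-4.03125, -3.9765625]

-4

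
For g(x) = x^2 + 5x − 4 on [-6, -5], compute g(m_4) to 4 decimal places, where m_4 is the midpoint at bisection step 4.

m = -5.5, g(m) = -1.25 (−); new bracket [-6, -5.5]
m = -5.75, g(m) = 0.3125 (+); new bracket [-5.75, -5.5]
m = -5.625, g(m) = -0.484375 (−); new bracket [-5.75, -5.625]
m = -5.6875, g(m) = -0.0898 (−); new bracket [-5.75, -5.6875]

-0.0898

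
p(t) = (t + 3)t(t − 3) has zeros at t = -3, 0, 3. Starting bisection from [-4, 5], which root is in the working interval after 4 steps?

t = 0.5 gives p = -4.375, negative; keep [0.5, 5]
t = 2.75 gives p = -3.953125, negative; keep [2.75, 5]
t = 3.875 gives p = 23.310547, positive; keep [2.75, 3.875]
t = 3.3125 gives p = 6.5344, positive; keep [2.75, 3.3125]

3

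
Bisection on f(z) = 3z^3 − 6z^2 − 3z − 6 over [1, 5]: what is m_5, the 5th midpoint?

2.625

m = 3, f(m) = 12 (+); new bracket [1, 3]
m = 2, f(m) = -12 (−); new bracket [2, 3]
m = 2.5, f(m) = -4.125 (−); new bracket [2.5, 3]
m = 2.75, f(m) = 2.7656 (+); new bracket [2.5, 2.75]
m = 2.625, f(m) = -0.9551 (−); new bracket [2.625, 2.75]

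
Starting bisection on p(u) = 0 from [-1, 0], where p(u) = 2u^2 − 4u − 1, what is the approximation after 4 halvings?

midpoint -0.5: p = 1.5 > 0 → [-0.5, 0]
midpoint -0.25: p = 0.125 > 0 → [-0.25, 0]
midpoint -0.125: p = -0.46875 < 0 → [-0.25, -0.125]
midpoint -0.1875: p = -0.1797 < 0 → [-0.25, -0.1875]

-0.1875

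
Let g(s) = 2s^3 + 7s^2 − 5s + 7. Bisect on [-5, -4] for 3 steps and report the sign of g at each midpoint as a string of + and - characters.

-+-

m = -4.5, g(m) = -11 (−); new bracket [-4.5, -4]
m = -4.25, g(m) = 1.15625 (+); new bracket [-4.5, -4.25]
m = -4.375, g(m) = -4.621094 (−); new bracket [-4.375, -4.25]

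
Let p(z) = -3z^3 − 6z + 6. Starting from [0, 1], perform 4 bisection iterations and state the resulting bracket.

[0.75, 0.8125]

p(0.5) = 2.625 > 0, so the root lies in [0.5, 1]
p(0.75) = 0.234375 > 0, so the root lies in [0.75, 1]
p(0.875) = -1.259766 < 0, so the root lies in [0.75, 0.875]
p(0.8125) = -0.4841 < 0, so the root lies in [0.75, 0.8125]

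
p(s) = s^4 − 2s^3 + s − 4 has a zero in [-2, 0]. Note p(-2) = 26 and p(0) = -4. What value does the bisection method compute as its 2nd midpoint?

-1.5

s = -1 gives p = -2, negative; keep [-2, -1]
s = -1.5 gives p = 6.3125, positive; keep [-1.5, -1]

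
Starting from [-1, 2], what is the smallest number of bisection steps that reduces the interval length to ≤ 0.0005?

Width after n steps is 3/2^n. Need 2^n ≥ 3/0.0005 = 6000.
2^12 = 4096 < 6000 ≤ 2^13 = 8192, so n = 13.

13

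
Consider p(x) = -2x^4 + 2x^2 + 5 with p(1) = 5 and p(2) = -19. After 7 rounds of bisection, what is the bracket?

[1.46875, 1.4765625]

x = 1.5 gives p = -0.625, negative; keep [1, 1.5]
x = 1.25 gives p = 3.242188, positive; keep [1.25, 1.5]
x = 1.375 gives p = 1.632324, positive; keep [1.375, 1.5]
x = 1.4375 gives p = 0.5927, positive; keep [1.4375, 1.5]
x = 1.46875 gives p = 0.0072, positive; keep [1.46875, 1.5]
x = 1.484375 gives p = -0.3029, negative; keep [1.46875, 1.484375]
x = 1.4765625 gives p = -0.1464, negative; keep [1.46875, 1.4765625]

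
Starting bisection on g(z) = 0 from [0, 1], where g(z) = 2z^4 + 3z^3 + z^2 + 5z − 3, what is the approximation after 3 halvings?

m = 0.5, g(m) = 0.25 (+); new bracket [0, 0.5]
m = 0.25, g(m) = -1.632812 (−); new bracket [0.25, 0.5]
m = 0.375, g(m) = -0.786621 (−); new bracket [0.375, 0.5]

0.375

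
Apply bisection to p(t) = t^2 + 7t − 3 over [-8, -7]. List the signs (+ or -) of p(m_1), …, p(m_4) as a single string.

p(-7.5) = 0.75 > 0, so the root lies in [-7.5, -7]
p(-7.25) = -1.1875 < 0, so the root lies in [-7.5, -7.25]
p(-7.375) = -0.234375 < 0, so the root lies in [-7.5, -7.375]
p(-7.4375) = 0.2539 > 0, so the root lies in [-7.4375, -7.375]

+--+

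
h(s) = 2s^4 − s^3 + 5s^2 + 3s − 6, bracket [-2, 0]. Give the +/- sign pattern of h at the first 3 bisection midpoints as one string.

-++

m = -1, h(m) = -1 (−); new bracket [-2, -1]
m = -1.5, h(m) = 14.25 (+); new bracket [-1.5, -1]
m = -1.25, h(m) = 4.898438 (+); new bracket [-1.25, -1]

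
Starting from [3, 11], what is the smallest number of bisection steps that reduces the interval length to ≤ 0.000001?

23

Width after n steps is 8/2^n. Need 2^n ≥ 8/0.000001 = 8000000.
2^22 = 4194304 < 8000000 ≤ 2^23 = 8388608, so n = 23.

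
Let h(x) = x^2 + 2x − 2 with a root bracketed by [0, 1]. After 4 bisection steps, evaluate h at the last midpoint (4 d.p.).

-0.1523

m = 0.5, h(m) = -0.75 (−); new bracket [0.5, 1]
m = 0.75, h(m) = 0.0625 (+); new bracket [0.5, 0.75]
m = 0.625, h(m) = -0.359375 (−); new bracket [0.625, 0.75]
m = 0.6875, h(m) = -0.1523 (−); new bracket [0.6875, 0.75]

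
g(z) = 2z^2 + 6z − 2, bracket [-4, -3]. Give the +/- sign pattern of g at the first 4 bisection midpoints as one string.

midpoint -3.5: g = 1.5 > 0 → [-3.5, -3]
midpoint -3.25: g = -0.375 < 0 → [-3.5, -3.25]
midpoint -3.375: g = 0.53125 > 0 → [-3.375, -3.25]
midpoint -3.3125: g = 0.0703 > 0 → [-3.3125, -3.25]

+-++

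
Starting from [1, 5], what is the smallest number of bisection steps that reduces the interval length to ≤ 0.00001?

19

Width after n steps is 4/2^n. Need 2^n ≥ 4/0.00001 = 400000.
2^18 = 262144 < 400000 ≤ 2^19 = 524288, so n = 19.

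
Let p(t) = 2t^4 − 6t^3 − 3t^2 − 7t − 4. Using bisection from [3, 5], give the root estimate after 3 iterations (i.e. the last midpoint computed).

3.75

p(4) = 48 > 0, so the root lies in [3, 4]
p(3.5) = -22.375 < 0, so the root lies in [3.5, 4]
p(3.75) = 6.664062 > 0, so the root lies in [3.5, 3.75]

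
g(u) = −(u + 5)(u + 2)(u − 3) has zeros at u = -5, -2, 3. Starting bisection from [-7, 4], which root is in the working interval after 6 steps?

3

g(-1.5) = 7.875 > 0, so the root lies in [-1.5, 4]
g(1.25) = 35.546875 > 0, so the root lies in [1.25, 4]
g(2.625) = 13.224609 > 0, so the root lies in [2.625, 4]
g(3.3125) = -13.8 < 0, so the root lies in [2.625, 3.3125]
g(2.96875) = 1.2373 > 0, so the root lies in [2.96875, 3.3125]
g(3.140625) = -5.8849 < 0, so the root lies in [2.96875, 3.140625]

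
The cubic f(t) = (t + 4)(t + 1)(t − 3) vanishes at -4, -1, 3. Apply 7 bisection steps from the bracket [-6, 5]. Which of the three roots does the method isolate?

3

m = -0.5, f(m) = -6.125 (−); new bracket [-0.5, 5]
m = 2.25, f(m) = -15.234375 (−); new bracket [2.25, 5]
m = 3.625, f(m) = 22.041016 (+); new bracket [2.25, 3.625]
m = 2.9375, f(m) = -1.7073 (−); new bracket [2.9375, 3.625]
m = 3.28125, f(m) = 8.7674 (+); new bracket [2.9375, 3.28125]
m = 3.109375, f(m) = 3.1954 (+); new bracket [2.9375, 3.109375]
m = 3.0234375, f(m) = 0.6623 (+); new bracket [2.9375, 3.0234375]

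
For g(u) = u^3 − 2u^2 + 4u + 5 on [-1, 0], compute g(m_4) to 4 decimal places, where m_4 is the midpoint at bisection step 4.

m = -0.5, g(m) = 2.375 (+); new bracket [-1, -0.5]
m = -0.75, g(m) = 0.453125 (+); new bracket [-1, -0.75]
m = -0.875, g(m) = -0.701172 (−); new bracket [-0.875, -0.75]
m = -0.8125, g(m) = -0.1067 (−); new bracket [-0.8125, -0.75]

-0.1067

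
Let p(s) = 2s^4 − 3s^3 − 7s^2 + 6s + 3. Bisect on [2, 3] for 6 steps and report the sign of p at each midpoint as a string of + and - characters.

m = 2.5, p(m) = 5.5 (+); new bracket [2, 2.5]
m = 2.25, p(m) = -1.851562 (−); new bracket [2.25, 2.5]
m = 2.375, p(m) = 1.209473 (+); new bracket [2.25, 2.375]
m = 2.3125, p(m) = -0.4631 (−); new bracket [2.3125, 2.375]
m = 2.34375, p(m) = 0.3362 (+); new bracket [2.3125, 2.34375]
m = 2.328125, p(m) = -0.0725 (−); new bracket [2.328125, 2.34375]

+-+-+-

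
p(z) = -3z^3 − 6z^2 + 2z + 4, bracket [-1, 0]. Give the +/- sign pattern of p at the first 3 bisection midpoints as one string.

++-

midpoint -0.5: p = 1.875 > 0 → [-1, -0.5]
midpoint -0.75: p = 0.390625 > 0 → [-1, -0.75]
midpoint -0.875: p = -0.333984 < 0 → [-0.875, -0.75]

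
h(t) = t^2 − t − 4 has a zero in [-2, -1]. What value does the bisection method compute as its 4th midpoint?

t = -1.5 gives h = -0.25, negative; keep [-2, -1.5]
t = -1.75 gives h = 0.8125, positive; keep [-1.75, -1.5]
t = -1.625 gives h = 0.265625, positive; keep [-1.625, -1.5]
t = -1.5625 gives h = 0.0039, positive; keep [-1.5625, -1.5]

-1.5625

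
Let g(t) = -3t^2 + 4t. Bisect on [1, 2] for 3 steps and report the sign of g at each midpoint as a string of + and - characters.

midpoint 1.5: g = -0.75 < 0 → [1, 1.5]
midpoint 1.25: g = 0.3125 > 0 → [1.25, 1.5]
midpoint 1.375: g = -0.171875 < 0 → [1.25, 1.375]

-+-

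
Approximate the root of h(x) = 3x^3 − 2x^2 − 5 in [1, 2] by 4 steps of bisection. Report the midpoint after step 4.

h(1.5) = 0.625 > 0, so the root lies in [1, 1.5]
h(1.25) = -2.265625 < 0, so the root lies in [1.25, 1.5]
h(1.375) = -0.982422 < 0, so the root lies in [1.375, 1.5]
h(1.4375) = -0.2214 < 0, so the root lies in [1.4375, 1.5]

1.4375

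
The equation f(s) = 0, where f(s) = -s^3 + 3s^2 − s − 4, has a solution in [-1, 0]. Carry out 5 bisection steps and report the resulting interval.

[-0.90625, -0.875]

midpoint -0.5: f = -2.625 < 0 → [-1, -0.5]
midpoint -0.75: f = -1.140625 < 0 → [-1, -0.75]
midpoint -0.875: f = -0.158203 < 0 → [-1, -0.875]
midpoint -0.9375: f = 0.3982 > 0 → [-0.9375, -0.875]
midpoint -0.90625: f = 0.1144 > 0 → [-0.90625, -0.875]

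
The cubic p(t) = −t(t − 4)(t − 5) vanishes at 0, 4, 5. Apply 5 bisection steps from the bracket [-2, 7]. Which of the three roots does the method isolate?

0

m = 2.5, p(m) = -9.375 (−); new bracket [-2, 2.5]
m = 0.25, p(m) = -4.453125 (−); new bracket [-2, 0.25]
m = -0.875, p(m) = 25.060547 (+); new bracket [-0.875, 0.25]
m = -0.3125, p(m) = 7.1594 (+); new bracket [-0.3125, 0.25]
m = -0.03125, p(m) = 0.6338 (+); new bracket [-0.03125, 0.25]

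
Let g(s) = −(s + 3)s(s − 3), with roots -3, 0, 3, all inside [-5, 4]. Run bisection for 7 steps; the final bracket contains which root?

m = -0.5, g(m) = -4.375 (−); new bracket [-5, -0.5]
m = -2.75, g(m) = -3.953125 (−); new bracket [-5, -2.75]
m = -3.875, g(m) = 23.310547 (+); new bracket [-3.875, -2.75]
m = -3.3125, g(m) = 6.5344 (+); new bracket [-3.3125, -2.75]
m = -3.03125, g(m) = 0.5713 (+); new bracket [-3.03125, -2.75]
m = -2.890625, g(m) = -1.8624 (−); new bracket [-3.03125, -2.890625]
m = -2.9609375, g(m) = -0.6895 (−); new bracket [-3.03125, -2.9609375]

-3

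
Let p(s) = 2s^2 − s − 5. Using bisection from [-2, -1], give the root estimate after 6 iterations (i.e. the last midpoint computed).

-1.359375

midpoint -1.5: p = 1 > 0 → [-1.5, -1]
midpoint -1.25: p = -0.625 < 0 → [-1.5, -1.25]
midpoint -1.375: p = 0.15625 > 0 → [-1.375, -1.25]
midpoint -1.3125: p = -0.2422 < 0 → [-1.375, -1.3125]
midpoint -1.34375: p = -0.0449 < 0 → [-1.375, -1.34375]
midpoint -1.359375: p = 0.0552 > 0 → [-1.359375, -1.34375]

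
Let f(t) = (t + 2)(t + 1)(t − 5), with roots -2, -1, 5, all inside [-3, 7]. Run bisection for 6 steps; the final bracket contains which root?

t = 2 gives f = -36, negative; keep [2, 7]
t = 4.5 gives f = -17.875, negative; keep [4.5, 7]
t = 5.75 gives f = 39.234375, positive; keep [4.5, 5.75]
t = 5.125 gives f = 5.4551, positive; keep [4.5, 5.125]
t = 4.8125 gives f = -7.4246, negative; keep [4.8125, 5.125]
t = 4.96875 gives f = -1.2998, negative; keep [4.96875, 5.125]

5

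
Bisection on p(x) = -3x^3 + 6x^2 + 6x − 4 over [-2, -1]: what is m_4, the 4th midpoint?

x = -1.5 gives p = 10.625, positive; keep [-1.5, -1]
x = -1.25 gives p = 3.734375, positive; keep [-1.25, -1]
x = -1.125 gives p = 1.115234, positive; keep [-1.125, -1]
x = -1.0625 gives p = -0.0032, negative; keep [-1.125, -1.0625]

-1.0625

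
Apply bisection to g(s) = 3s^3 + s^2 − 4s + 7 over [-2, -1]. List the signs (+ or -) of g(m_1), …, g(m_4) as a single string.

++--

midpoint -1.5: g = 5.125 > 0 → [-2, -1.5]
midpoint -1.75: g = 0.984375 > 0 → [-2, -1.75]
midpoint -1.875: g = -1.759766 < 0 → [-1.875, -1.75]
midpoint -1.8125: g = -0.3279 < 0 → [-1.8125, -1.75]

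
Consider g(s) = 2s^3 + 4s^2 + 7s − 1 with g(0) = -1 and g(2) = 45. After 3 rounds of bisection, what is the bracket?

midpoint 1: g = 12 > 0 → [0, 1]
midpoint 0.5: g = 3.75 > 0 → [0, 0.5]
midpoint 0.25: g = 1.03125 > 0 → [0, 0.25]

[0, 0.25]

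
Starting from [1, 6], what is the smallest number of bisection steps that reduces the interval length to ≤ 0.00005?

Width after n steps is 5/2^n. Need 2^n ≥ 5/0.00005 = 100000.
2^16 = 65536 < 100000 ≤ 2^17 = 131072, so n = 17.

17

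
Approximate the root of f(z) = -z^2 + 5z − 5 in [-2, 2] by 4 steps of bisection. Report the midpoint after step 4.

midpoint 0: f = -5 < 0 → [0, 2]
midpoint 1: f = -1 < 0 → [1, 2]
midpoint 1.5: f = 0.25 > 0 → [1, 1.5]
midpoint 1.25: f = -0.3125 < 0 → [1.25, 1.5]

1.25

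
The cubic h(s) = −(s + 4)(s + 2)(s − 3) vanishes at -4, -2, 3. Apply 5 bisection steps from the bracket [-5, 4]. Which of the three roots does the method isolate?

m = -0.5, h(m) = 18.375 (+); new bracket [-0.5, 4]
m = 1.75, h(m) = 26.953125 (+); new bracket [1.75, 4]
m = 2.875, h(m) = 4.189453 (+); new bracket [2.875, 4]
m = 3.4375, h(m) = -17.6931 (−); new bracket [2.875, 3.4375]
m = 3.15625, h(m) = -5.7655 (−); new bracket [2.875, 3.15625]

3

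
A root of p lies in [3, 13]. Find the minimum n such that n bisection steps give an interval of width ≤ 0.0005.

Width after n steps is 10/2^n. Need 2^n ≥ 10/0.0005 = 20000.
2^14 = 16384 < 20000 ≤ 2^15 = 32768, so n = 15.

15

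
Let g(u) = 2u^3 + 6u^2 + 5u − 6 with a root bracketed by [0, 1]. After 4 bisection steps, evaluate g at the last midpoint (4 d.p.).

0.9233

m = 0.5, g(m) = -1.75 (−); new bracket [0.5, 1]
m = 0.75, g(m) = 1.96875 (+); new bracket [0.5, 0.75]
m = 0.625, g(m) = -0.042969 (−); new bracket [0.625, 0.75]
m = 0.6875, g(m) = 0.9233 (+); new bracket [0.625, 0.6875]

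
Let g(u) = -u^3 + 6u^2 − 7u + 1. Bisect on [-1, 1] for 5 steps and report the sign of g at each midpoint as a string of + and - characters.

m = 0, g(m) = 1 (+); new bracket [0, 1]
m = 0.5, g(m) = -1.125 (−); new bracket [0, 0.5]
m = 0.25, g(m) = -0.390625 (−); new bracket [0, 0.25]
m = 0.125, g(m) = 0.2168 (+); new bracket [0.125, 0.25]
m = 0.1875, g(m) = -0.1082 (−); new bracket [0.125, 0.1875]

+--+-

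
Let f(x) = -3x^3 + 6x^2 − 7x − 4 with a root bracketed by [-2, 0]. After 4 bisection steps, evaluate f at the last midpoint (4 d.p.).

-0.3730

m = -1, f(m) = 12 (+); new bracket [-1, 0]
m = -0.5, f(m) = 1.375 (+); new bracket [-0.5, 0]
m = -0.25, f(m) = -1.828125 (−); new bracket [-0.5, -0.25]
m = -0.375, f(m) = -0.373 (−); new bracket [-0.5, -0.375]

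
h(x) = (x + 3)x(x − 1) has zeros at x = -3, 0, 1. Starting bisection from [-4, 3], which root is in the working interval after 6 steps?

x = -0.5 gives h = 1.875, positive; keep [-4, -0.5]
x = -2.25 gives h = 5.484375, positive; keep [-4, -2.25]
x = -3.125 gives h = -1.611328, negative; keep [-3.125, -2.25]
x = -2.6875 gives h = 3.0969, positive; keep [-3.125, -2.6875]
x = -2.90625 gives h = 1.0643, positive; keep [-3.125, -2.90625]
x = -3.015625 gives h = -0.1892, negative; keep [-3.015625, -2.90625]

-3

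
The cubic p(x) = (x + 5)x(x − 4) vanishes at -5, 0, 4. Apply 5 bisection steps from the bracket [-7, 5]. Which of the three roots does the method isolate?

midpoint -1: p = 20 > 0 → [-7, -1]
midpoint -4: p = 32 > 0 → [-7, -4]
midpoint -5.5: p = -26.125 < 0 → [-5.5, -4]
midpoint -4.75: p = 10.3906 > 0 → [-5.5, -4.75]
midpoint -5.125: p = -5.8457 < 0 → [-5.125, -4.75]

-5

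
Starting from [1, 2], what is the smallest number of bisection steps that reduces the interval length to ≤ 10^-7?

Width after n steps is 1/2^n. Need 2^n ≥ 1/10^-7 = 10000000.
2^23 = 8388608 < 10000000 ≤ 2^24 = 16777216, so n = 24.

24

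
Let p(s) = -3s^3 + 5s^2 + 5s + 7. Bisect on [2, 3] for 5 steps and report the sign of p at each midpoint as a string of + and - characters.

+-+--

m = 2.5, p(m) = 3.875 (+); new bracket [2.5, 3]
m = 2.75, p(m) = -3.828125 (−); new bracket [2.5, 2.75]
m = 2.625, p(m) = 0.314453 (+); new bracket [2.625, 2.75]
m = 2.6875, p(m) = -1.6819 (−); new bracket [2.625, 2.6875]
m = 2.65625, p(m) = -0.6653 (−); new bracket [2.625, 2.65625]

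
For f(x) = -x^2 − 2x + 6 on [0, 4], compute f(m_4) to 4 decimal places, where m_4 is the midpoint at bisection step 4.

f(2) = -2 < 0, so the root lies in [0, 2]
f(1) = 3 > 0, so the root lies in [1, 2]
f(1.5) = 0.75 > 0, so the root lies in [1.5, 2]
f(1.75) = -0.5625 < 0, so the root lies in [1.5, 1.75]

-0.5625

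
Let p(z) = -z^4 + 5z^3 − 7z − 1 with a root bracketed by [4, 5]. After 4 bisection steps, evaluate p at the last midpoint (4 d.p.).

p(4.5) = 13.0625 > 0, so the root lies in [4.5, 5]
p(4.75) = -7.457031 < 0, so the root lies in [4.5, 4.75]
p(4.625) = 3.724365 > 0, so the root lies in [4.625, 4.75]
p(4.6875) = -1.626 < 0, so the root lies in [4.625, 4.6875]

-1.6260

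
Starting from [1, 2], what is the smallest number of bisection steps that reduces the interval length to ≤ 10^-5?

17

Width after n steps is 1/2^n. Need 2^n ≥ 1/10^-5 = 100000.
2^16 = 65536 < 100000 ≤ 2^17 = 131072, so n = 17.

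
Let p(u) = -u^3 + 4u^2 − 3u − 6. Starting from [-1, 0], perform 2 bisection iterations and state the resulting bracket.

midpoint -0.5: p = -3.375 < 0 → [-1, -0.5]
midpoint -0.75: p = -1.078125 < 0 → [-1, -0.75]

[-1, -0.75]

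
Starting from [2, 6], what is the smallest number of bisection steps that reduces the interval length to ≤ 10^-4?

Width after n steps is 4/2^n. Need 2^n ≥ 4/10^-4 = 40000.
2^15 = 32768 < 40000 ≤ 2^16 = 65536, so n = 16.

16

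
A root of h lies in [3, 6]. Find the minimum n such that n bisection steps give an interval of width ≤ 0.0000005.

Width after n steps is 3/2^n. Need 2^n ≥ 3/0.0000005 = 6000000.
2^22 = 4194304 < 6000000 ≤ 2^23 = 8388608, so n = 23.

23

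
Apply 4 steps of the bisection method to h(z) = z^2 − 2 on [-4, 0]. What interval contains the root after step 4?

h(-2) = 2 > 0, so the root lies in [-2, 0]
h(-1) = -1 < 0, so the root lies in [-2, -1]
h(-1.5) = 0.25 > 0, so the root lies in [-1.5, -1]
h(-1.25) = -0.4375 < 0, so the root lies in [-1.5, -1.25]

[-1.5, -1.25]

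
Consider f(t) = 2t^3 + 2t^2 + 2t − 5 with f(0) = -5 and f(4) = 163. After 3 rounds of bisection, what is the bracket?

f(2) = 23 > 0, so the root lies in [0, 2]
f(1) = 1 > 0, so the root lies in [0, 1]
f(0.5) = -3.25 < 0, so the root lies in [0.5, 1]

[0.5, 1]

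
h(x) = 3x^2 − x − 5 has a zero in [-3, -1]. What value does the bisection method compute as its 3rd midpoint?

x = -2 gives h = 9, positive; keep [-2, -1]
x = -1.5 gives h = 3.25, positive; keep [-1.5, -1]
x = -1.25 gives h = 0.9375, positive; keep [-1.25, -1]

-1.25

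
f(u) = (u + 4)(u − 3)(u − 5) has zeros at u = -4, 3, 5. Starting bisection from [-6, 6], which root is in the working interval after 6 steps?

midpoint 0: f = 60 > 0 → [-6, 0]
midpoint -3: f = 48 > 0 → [-6, -3]
midpoint -4.5: f = -35.625 < 0 → [-4.5, -3]
midpoint -3.75: f = 14.7656 > 0 → [-4.5, -3.75]
midpoint -4.125: f = -8.127 < 0 → [-4.125, -3.75]
midpoint -3.9375: f = 3.8752 > 0 → [-4.125, -3.9375]

-4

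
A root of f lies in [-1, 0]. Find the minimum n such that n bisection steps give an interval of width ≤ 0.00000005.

25

Width after n steps is 1/2^n. Need 2^n ≥ 1/0.00000005 = 20000000.
2^24 = 16777216 < 20000000 ≤ 2^25 = 33554432, so n = 25.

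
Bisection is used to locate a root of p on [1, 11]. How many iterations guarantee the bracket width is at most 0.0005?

15

Width after n steps is 10/2^n. Need 2^n ≥ 10/0.0005 = 20000.
2^14 = 16384 < 20000 ≤ 2^15 = 32768, so n = 15.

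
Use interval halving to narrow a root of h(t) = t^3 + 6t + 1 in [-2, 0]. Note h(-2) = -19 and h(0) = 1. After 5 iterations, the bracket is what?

[-0.1875, -0.125]

midpoint -1: h = -6 < 0 → [-1, 0]
midpoint -0.5: h = -2.125 < 0 → [-0.5, 0]
midpoint -0.25: h = -0.515625 < 0 → [-0.25, 0]
midpoint -0.125: h = 0.248 > 0 → [-0.25, -0.125]
midpoint -0.1875: h = -0.1316 < 0 → [-0.1875, -0.125]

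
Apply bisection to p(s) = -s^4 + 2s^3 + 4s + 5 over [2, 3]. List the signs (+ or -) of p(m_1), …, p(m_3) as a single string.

++-

m = 2.5, p(m) = 7.1875 (+); new bracket [2.5, 3]
m = 2.75, p(m) = 0.402344 (+); new bracket [2.75, 3]
m = 2.875, p(m) = -4.293213 (−); new bracket [2.75, 2.875]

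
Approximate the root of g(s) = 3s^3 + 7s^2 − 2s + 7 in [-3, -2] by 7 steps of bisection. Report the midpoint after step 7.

-2.8515625

s = -2.5 gives g = 8.875, positive; keep [-3, -2.5]
s = -2.75 gives g = 3.046875, positive; keep [-3, -2.75]
s = -2.875 gives g = -0.681641, negative; keep [-2.875, -2.75]
s = -2.8125 gives g = 1.2542, positive; keep [-2.875, -2.8125]
s = -2.84375 gives g = 0.3044, positive; keep [-2.875, -2.84375]
s = -2.859375 gives g = -0.184, negative; keep [-2.859375, -2.84375]
s = -2.8515625 gives g = 0.0613, positive; keep [-2.859375, -2.8515625]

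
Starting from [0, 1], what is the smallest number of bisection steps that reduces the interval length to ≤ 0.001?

Width after n steps is 1/2^n. Need 2^n ≥ 1/0.001 = 1000.
2^9 = 512 < 1000 ≤ 2^10 = 1024, so n = 10.

10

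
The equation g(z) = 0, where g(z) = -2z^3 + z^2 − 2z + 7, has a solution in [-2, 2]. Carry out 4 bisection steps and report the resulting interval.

m = 0, g(m) = 7 (+); new bracket [0, 2]
m = 1, g(m) = 4 (+); new bracket [1, 2]
m = 1.5, g(m) = -0.5 (−); new bracket [1, 1.5]
m = 1.25, g(m) = 2.1562 (+); new bracket [1.25, 1.5]

[1.25, 1.5]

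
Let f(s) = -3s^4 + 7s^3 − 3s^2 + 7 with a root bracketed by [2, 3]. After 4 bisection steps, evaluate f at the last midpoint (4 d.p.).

f(2.5) = -19.5625 < 0, so the root lies in [2, 2.5]
f(2.25) = -5.339844 < 0, so the root lies in [2, 2.25]
f(2.125) = -0.549561 < 0, so the root lies in [2, 2.125]
f(2.0625) = 1.3669 > 0, so the root lies in [2.0625, 2.125]

1.3669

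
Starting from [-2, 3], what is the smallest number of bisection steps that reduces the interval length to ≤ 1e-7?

Width after n steps is 5/2^n. Need 2^n ≥ 5/1e-7 = 50000000.
2^25 = 33554432 < 50000000 ≤ 2^26 = 67108864, so n = 26.

26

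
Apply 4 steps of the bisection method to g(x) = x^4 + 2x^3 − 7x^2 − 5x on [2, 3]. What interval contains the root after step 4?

[2.1875, 2.25]

midpoint 2.5: g = 14.0625 > 0 → [2, 2.5]
midpoint 2.25: g = 1.722656 > 0 → [2, 2.25]
midpoint 2.125: g = -2.6521 < 0 → [2.125, 2.25]
midpoint 2.1875: g = -0.6008 < 0 → [2.1875, 2.25]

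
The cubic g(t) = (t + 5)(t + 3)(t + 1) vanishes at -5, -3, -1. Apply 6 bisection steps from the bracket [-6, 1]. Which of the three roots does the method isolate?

-1

m = -2.5, g(m) = -1.875 (−); new bracket [-2.5, 1]
m = -0.75, g(m) = 2.390625 (+); new bracket [-2.5, -0.75]
m = -1.625, g(m) = -2.900391 (−); new bracket [-1.625, -0.75]
m = -1.1875, g(m) = -1.2957 (−); new bracket [-1.1875, -0.75]
m = -0.96875, g(m) = 0.2559 (+); new bracket [-1.1875, -0.96875]
m = -1.078125, g(m) = -0.5889 (−); new bracket [-1.078125, -0.96875]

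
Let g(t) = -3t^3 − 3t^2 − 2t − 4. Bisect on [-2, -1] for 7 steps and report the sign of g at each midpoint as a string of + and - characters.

t = -1.5 gives g = 2.375, positive; keep [-1.5, -1]
t = -1.25 gives g = -0.328125, negative; keep [-1.5, -1.25]
t = -1.375 gives g = 0.876953, positive; keep [-1.375, -1.25]
t = -1.3125 gives g = 0.24, positive; keep [-1.3125, -1.25]
t = -1.28125 gives g = -0.0524, negative; keep [-1.3125, -1.28125]
t = -1.296875 gives g = 0.0917, positive; keep [-1.296875, -1.28125]
t = -1.2890625 gives g = 0.0191, positive; keep [-1.2890625, -1.28125]

+-++-++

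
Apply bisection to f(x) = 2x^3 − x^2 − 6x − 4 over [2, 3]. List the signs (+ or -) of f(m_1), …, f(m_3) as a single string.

midpoint 2.5: f = 6 > 0 → [2, 2.5]
midpoint 2.25: f = 0.21875 > 0 → [2, 2.25]
midpoint 2.125: f = -2.074219 < 0 → [2.125, 2.25]

++-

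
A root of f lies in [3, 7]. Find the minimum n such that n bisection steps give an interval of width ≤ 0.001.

12

Width after n steps is 4/2^n. Need 2^n ≥ 4/0.001 = 4000.
2^11 = 2048 < 4000 ≤ 2^12 = 4096, so n = 12.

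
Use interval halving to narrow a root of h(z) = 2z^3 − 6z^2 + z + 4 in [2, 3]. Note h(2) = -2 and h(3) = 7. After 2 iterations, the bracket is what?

h(2.5) = 0.25 > 0, so the root lies in [2, 2.5]
h(2.25) = -1.34375 < 0, so the root lies in [2.25, 2.5]

[2.25, 2.5]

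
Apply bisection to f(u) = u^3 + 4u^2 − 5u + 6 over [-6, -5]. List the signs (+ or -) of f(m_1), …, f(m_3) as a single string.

--+

f(-5.5) = -11.875 < 0, so the root lies in [-5.5, -5]
f(-5.25) = -2.203125 < 0, so the root lies in [-5.25, -5]
f(-5.125) = 2.076172 > 0, so the root lies in [-5.25, -5.125]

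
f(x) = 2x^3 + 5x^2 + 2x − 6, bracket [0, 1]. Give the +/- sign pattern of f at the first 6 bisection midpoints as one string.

f(0.5) = -3.5 < 0, so the root lies in [0.5, 1]
f(0.75) = -0.84375 < 0, so the root lies in [0.75, 1]
f(0.875) = 0.917969 > 0, so the root lies in [0.75, 0.875]
f(0.8125) = -0.0015 < 0, so the root lies in [0.8125, 0.875]
f(0.84375) = 0.4484 > 0, so the root lies in [0.8125, 0.84375]
f(0.828125) = 0.221 > 0, so the root lies in [0.8125, 0.828125]

--+-++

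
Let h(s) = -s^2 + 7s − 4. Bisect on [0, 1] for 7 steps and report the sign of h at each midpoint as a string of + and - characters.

-+-++++

m = 0.5, h(m) = -0.75 (−); new bracket [0.5, 1]
m = 0.75, h(m) = 0.6875 (+); new bracket [0.5, 0.75]
m = 0.625, h(m) = -0.015625 (−); new bracket [0.625, 0.75]
m = 0.6875, h(m) = 0.3398 (+); new bracket [0.625, 0.6875]
m = 0.65625, h(m) = 0.1631 (+); new bracket [0.625, 0.65625]
m = 0.640625, h(m) = 0.074 (+); new bracket [0.625, 0.640625]
m = 0.6328125, h(m) = 0.0292 (+); new bracket [0.625, 0.6328125]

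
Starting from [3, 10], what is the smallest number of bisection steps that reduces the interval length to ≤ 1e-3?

Width after n steps is 7/2^n. Need 2^n ≥ 7/1e-3 = 7000.
2^12 = 4096 < 7000 ≤ 2^13 = 8192, so n = 13.

13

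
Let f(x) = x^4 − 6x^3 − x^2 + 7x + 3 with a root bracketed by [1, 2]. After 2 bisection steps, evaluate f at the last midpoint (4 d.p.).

0.9102

m = 1.5, f(m) = -3.9375 (−); new bracket [1, 1.5]
m = 1.25, f(m) = 0.910156 (+); new bracket [1.25, 1.5]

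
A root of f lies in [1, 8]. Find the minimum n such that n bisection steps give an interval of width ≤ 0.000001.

Width after n steps is 7/2^n. Need 2^n ≥ 7/0.000001 = 7000000.
2^22 = 4194304 < 7000000 ≤ 2^23 = 8388608, so n = 23.

23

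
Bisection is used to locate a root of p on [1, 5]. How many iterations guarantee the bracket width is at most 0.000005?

20

Width after n steps is 4/2^n. Need 2^n ≥ 4/0.000005 = 800000.
2^19 = 524288 < 800000 ≤ 2^20 = 1048576, so n = 20.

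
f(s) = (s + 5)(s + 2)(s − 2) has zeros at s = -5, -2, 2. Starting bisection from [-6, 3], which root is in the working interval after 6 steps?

2

m = -1.5, f(m) = -6.125 (−); new bracket [-1.5, 3]
m = 0.75, f(m) = -19.765625 (−); new bracket [0.75, 3]
m = 1.875, f(m) = -3.330078 (−); new bracket [1.875, 3]
m = 2.4375, f(m) = 14.4392 (+); new bracket [1.875, 2.4375]
m = 2.15625, f(m) = 4.6474 (+); new bracket [1.875, 2.15625]
m = 2.015625, f(m) = 0.4402 (+); new bracket [1.875, 2.015625]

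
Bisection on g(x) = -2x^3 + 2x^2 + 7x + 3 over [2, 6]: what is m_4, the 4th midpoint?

x = 4 gives g = -65, negative; keep [2, 4]
x = 3 gives g = -12, negative; keep [2, 3]
x = 2.5 gives g = 1.75, positive; keep [2.5, 3]
x = 2.75 gives g = -4.2188, negative; keep [2.5, 2.75]

2.75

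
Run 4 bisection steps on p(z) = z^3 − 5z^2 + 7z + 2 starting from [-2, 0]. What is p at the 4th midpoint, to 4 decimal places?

z = -1 gives p = -11, negative; keep [-1, 0]
z = -0.5 gives p = -2.875, negative; keep [-0.5, 0]
z = -0.25 gives p = -0.078125, negative; keep [-0.25, 0]
z = -0.125 gives p = 1.0449, positive; keep [-0.25, -0.125]

1.0449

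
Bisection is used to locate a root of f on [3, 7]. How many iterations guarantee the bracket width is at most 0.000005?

20

Width after n steps is 4/2^n. Need 2^n ≥ 4/0.000005 = 800000.
2^19 = 524288 < 800000 ≤ 2^20 = 1048576, so n = 20.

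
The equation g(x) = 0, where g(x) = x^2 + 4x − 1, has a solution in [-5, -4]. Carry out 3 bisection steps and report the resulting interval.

midpoint -4.5: g = 1.25 > 0 → [-4.5, -4]
midpoint -4.25: g = 0.0625 > 0 → [-4.25, -4]
midpoint -4.125: g = -0.484375 < 0 → [-4.25, -4.125]

[-4.25, -4.125]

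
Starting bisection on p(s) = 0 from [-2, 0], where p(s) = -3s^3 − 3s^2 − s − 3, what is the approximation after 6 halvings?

p(-1) = -2 < 0, so the root lies in [-2, -1]
p(-1.5) = 1.875 > 0, so the root lies in [-1.5, -1]
p(-1.25) = -0.578125 < 0, so the root lies in [-1.5, -1.25]
p(-1.375) = 0.502 > 0, so the root lies in [-1.375, -1.25]
p(-1.3125) = -0.0725 < 0, so the root lies in [-1.375, -1.3125]
p(-1.34375) = 0.2058 > 0, so the root lies in [-1.34375, -1.3125]

-1.34375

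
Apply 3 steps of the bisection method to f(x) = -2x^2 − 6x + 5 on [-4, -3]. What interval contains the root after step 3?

m = -3.5, f(m) = 1.5 (+); new bracket [-4, -3.5]
m = -3.75, f(m) = -0.625 (−); new bracket [-3.75, -3.5]
m = -3.625, f(m) = 0.46875 (+); new bracket [-3.75, -3.625]

[-3.75, -3.625]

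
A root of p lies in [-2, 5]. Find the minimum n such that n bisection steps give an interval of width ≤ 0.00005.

Width after n steps is 7/2^n. Need 2^n ≥ 7/0.00005 = 140000.
2^17 = 131072 < 140000 ≤ 2^18 = 262144, so n = 18.

18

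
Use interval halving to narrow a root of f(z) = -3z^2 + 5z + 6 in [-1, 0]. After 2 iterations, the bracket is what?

midpoint -0.5: f = 2.75 > 0 → [-1, -0.5]
midpoint -0.75: f = 0.5625 > 0 → [-1, -0.75]

[-1, -0.75]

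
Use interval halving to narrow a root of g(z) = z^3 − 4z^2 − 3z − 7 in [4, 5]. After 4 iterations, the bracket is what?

g(4.5) = -10.375 < 0, so the root lies in [4.5, 5]
g(4.75) = -4.328125 < 0, so the root lies in [4.75, 5]
g(4.875) = -0.830078 < 0, so the root lies in [4.875, 5]
g(4.9375) = 1.0427 > 0, so the root lies in [4.875, 4.9375]

[4.875, 4.9375]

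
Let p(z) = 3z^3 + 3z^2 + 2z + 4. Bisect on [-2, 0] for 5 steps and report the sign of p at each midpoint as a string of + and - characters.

p(-1) = 2 > 0, so the root lies in [-2, -1]
p(-1.5) = -2.375 < 0, so the root lies in [-1.5, -1]
p(-1.25) = 0.328125 > 0, so the root lies in [-1.5, -1.25]
p(-1.375) = -0.877 < 0, so the root lies in [-1.375, -1.25]
p(-1.3125) = -0.24 < 0, so the root lies in [-1.3125, -1.25]

+-+--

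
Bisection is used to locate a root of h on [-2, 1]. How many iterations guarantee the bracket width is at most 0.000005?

20

Width after n steps is 3/2^n. Need 2^n ≥ 3/0.000005 = 600000.
2^19 = 524288 < 600000 ≤ 2^20 = 1048576, so n = 20.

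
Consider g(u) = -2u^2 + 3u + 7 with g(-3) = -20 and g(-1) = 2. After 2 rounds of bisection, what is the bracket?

m = -2, g(m) = -7 (−); new bracket [-2, -1]
m = -1.5, g(m) = -2 (−); new bracket [-1.5, -1]

[-1.5, -1]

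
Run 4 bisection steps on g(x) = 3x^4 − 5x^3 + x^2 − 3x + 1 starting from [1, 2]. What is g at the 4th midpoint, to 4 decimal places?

x = 1.5 gives g = -2.9375, negative; keep [1.5, 2]
x = 1.75 gives g = 0.152344, positive; keep [1.5, 1.75]
x = 1.625 gives g = -1.770752, negative; keep [1.625, 1.75]
x = 1.6875 gives g = -0.9145, negative; keep [1.6875, 1.75]

-0.9145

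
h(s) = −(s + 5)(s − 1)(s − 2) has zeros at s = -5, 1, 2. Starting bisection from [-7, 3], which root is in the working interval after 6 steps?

m = -2, h(m) = -36 (−); new bracket [-7, -2]
m = -4.5, h(m) = -17.875 (−); new bracket [-7, -4.5]
m = -5.75, h(m) = 39.234375 (+); new bracket [-5.75, -4.5]
m = -5.125, h(m) = 5.4551 (+); new bracket [-5.125, -4.5]
m = -4.8125, h(m) = -7.4246 (−); new bracket [-5.125, -4.8125]
m = -4.96875, h(m) = -1.2998 (−); new bracket [-5.125, -4.96875]

-5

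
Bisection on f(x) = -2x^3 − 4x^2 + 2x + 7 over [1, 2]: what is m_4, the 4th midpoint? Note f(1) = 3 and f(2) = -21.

1.1875

x = 1.5 gives f = -5.75, negative; keep [1, 1.5]
x = 1.25 gives f = -0.65625, negative; keep [1, 1.25]
x = 1.125 gives f = 1.339844, positive; keep [1.125, 1.25]
x = 1.1875 gives f = 0.3853, positive; keep [1.1875, 1.25]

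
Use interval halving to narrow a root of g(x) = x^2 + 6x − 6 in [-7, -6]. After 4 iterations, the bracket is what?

g(-6.5) = -2.75 < 0, so the root lies in [-7, -6.5]
g(-6.75) = -0.9375 < 0, so the root lies in [-7, -6.75]
g(-6.875) = 0.015625 > 0, so the root lies in [-6.875, -6.75]
g(-6.8125) = -0.4648 < 0, so the root lies in [-6.875, -6.8125]

[-6.875, -6.8125]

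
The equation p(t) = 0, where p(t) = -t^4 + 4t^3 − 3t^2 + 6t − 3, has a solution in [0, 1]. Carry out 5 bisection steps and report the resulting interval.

midpoint 0.5: p = -0.3125 < 0 → [0.5, 1]
midpoint 0.75: p = 1.183594 > 0 → [0.5, 0.75]
midpoint 0.625: p = 0.4021 > 0 → [0.5, 0.625]
midpoint 0.5625: p = 0.0376 > 0 → [0.5, 0.5625]
midpoint 0.53125: p = -0.1391 < 0 → [0.53125, 0.5625]

[0.53125, 0.5625]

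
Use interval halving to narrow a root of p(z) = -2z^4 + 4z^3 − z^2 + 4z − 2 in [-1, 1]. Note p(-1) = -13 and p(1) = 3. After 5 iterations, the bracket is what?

midpoint 0: p = -2 < 0 → [0, 1]
midpoint 0.5: p = 0.125 > 0 → [0, 0.5]
midpoint 0.25: p = -1.007812 < 0 → [0.25, 0.5]
midpoint 0.375: p = -0.4692 < 0 → [0.375, 0.5]
midpoint 0.4375: p = -0.1797 < 0 → [0.4375, 0.5]

[0.4375, 0.5]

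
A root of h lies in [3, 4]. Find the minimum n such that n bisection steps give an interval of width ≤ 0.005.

Width after n steps is 1/2^n. Need 2^n ≥ 1/0.005 = 200.
2^7 = 128 < 200 ≤ 2^8 = 256, so n = 8.

8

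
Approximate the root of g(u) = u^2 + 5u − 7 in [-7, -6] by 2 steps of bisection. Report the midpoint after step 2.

-6.25

m = -6.5, g(m) = 2.75 (+); new bracket [-6.5, -6]
m = -6.25, g(m) = 0.8125 (+); new bracket [-6.25, -6]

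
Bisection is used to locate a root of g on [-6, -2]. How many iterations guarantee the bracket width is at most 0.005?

10

Width after n steps is 4/2^n. Need 2^n ≥ 4/0.005 = 800.
2^9 = 512 < 800 ≤ 2^10 = 1024, so n = 10.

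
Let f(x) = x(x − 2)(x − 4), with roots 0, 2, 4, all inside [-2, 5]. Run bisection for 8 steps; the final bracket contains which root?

0

x = 1.5 gives f = 1.875, positive; keep [-2, 1.5]
x = -0.25 gives f = -2.390625, negative; keep [-0.25, 1.5]
x = 0.625 gives f = 2.900391, positive; keep [-0.25, 0.625]
x = 0.1875 gives f = 1.2957, positive; keep [-0.25, 0.1875]
x = -0.03125 gives f = -0.2559, negative; keep [-0.03125, 0.1875]
x = 0.078125 gives f = 0.5889, positive; keep [-0.03125, 0.078125]
x = 0.0234375 gives f = 0.1842, positive; keep [-0.03125, 0.0234375]
x = -0.00390625 gives f = -0.0313, negative; keep [-0.00390625, 0.0234375]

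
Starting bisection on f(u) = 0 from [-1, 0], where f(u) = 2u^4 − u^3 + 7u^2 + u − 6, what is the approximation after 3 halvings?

f(-0.5) = -4.5 < 0, so the root lies in [-1, -0.5]
f(-0.75) = -1.757812 < 0, so the root lies in [-1, -0.75]
f(-0.875) = 0.32666 > 0, so the root lies in [-0.875, -0.75]

-0.875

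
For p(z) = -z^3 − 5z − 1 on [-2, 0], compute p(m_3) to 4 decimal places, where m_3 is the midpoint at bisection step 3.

m = -1, p(m) = 5 (+); new bracket [-1, 0]
m = -0.5, p(m) = 1.625 (+); new bracket [-0.5, 0]
m = -0.25, p(m) = 0.265625 (+); new bracket [-0.25, 0]

0.2656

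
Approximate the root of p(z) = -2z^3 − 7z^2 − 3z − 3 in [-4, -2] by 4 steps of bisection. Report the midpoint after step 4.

-3.125

midpoint -3: p = -3 < 0 → [-4, -3]
midpoint -3.5: p = 7.5 > 0 → [-3.5, -3]
midpoint -3.25: p = 1.46875 > 0 → [-3.25, -3]
midpoint -3.125: p = -0.9492 < 0 → [-3.25, -3.125]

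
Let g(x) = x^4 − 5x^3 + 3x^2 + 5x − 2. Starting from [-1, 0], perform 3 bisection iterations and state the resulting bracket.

[-1, -0.875]

x = -0.5 gives g = -3.0625, negative; keep [-1, -0.5]
x = -0.75 gives g = -1.636719, negative; keep [-1, -0.75]
x = -0.875 gives g = -0.142334, negative; keep [-1, -0.875]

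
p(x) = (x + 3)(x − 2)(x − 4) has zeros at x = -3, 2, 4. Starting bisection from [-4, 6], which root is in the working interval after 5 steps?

p(1) = 12 > 0, so the root lies in [-4, 1]
p(-1.5) = 28.875 > 0, so the root lies in [-4, -1.5]
p(-2.75) = 8.015625 > 0, so the root lies in [-4, -2.75]
p(-3.375) = -14.8652 < 0, so the root lies in [-3.375, -2.75]
p(-3.0625) = -2.2346 < 0, so the root lies in [-3.0625, -2.75]

-3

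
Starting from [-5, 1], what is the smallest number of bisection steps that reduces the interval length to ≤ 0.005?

11

Width after n steps is 6/2^n. Need 2^n ≥ 6/0.005 = 1200.
2^10 = 1024 < 1200 ≤ 2^11 = 2048, so n = 11.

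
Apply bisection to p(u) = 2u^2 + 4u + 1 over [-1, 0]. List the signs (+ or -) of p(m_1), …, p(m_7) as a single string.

midpoint -0.5: p = -0.5 < 0 → [-0.5, 0]
midpoint -0.25: p = 0.125 > 0 → [-0.5, -0.25]
midpoint -0.375: p = -0.21875 < 0 → [-0.375, -0.25]
midpoint -0.3125: p = -0.0547 < 0 → [-0.3125, -0.25]
midpoint -0.28125: p = 0.0332 > 0 → [-0.3125, -0.28125]
midpoint -0.296875: p = -0.0112 < 0 → [-0.296875, -0.28125]
midpoint -0.2890625: p = 0.0109 > 0 → [-0.296875, -0.2890625]

-+--+-+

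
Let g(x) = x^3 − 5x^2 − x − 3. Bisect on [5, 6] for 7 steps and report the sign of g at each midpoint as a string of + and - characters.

midpoint 5.5: g = 6.625 > 0 → [5, 5.5]
midpoint 5.25: g = -1.359375 < 0 → [5.25, 5.5]
midpoint 5.375: g = 2.458984 > 0 → [5.25, 5.375]
midpoint 5.3125: g = 0.5071 > 0 → [5.25, 5.3125]
midpoint 5.28125: g = -0.4367 < 0 → [5.28125, 5.3125]
midpoint 5.296875: g = 0.0325 > 0 → [5.28125, 5.296875]
midpoint 5.2890625: g = -0.2028 < 0 → [5.2890625, 5.296875]

+-++-+-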